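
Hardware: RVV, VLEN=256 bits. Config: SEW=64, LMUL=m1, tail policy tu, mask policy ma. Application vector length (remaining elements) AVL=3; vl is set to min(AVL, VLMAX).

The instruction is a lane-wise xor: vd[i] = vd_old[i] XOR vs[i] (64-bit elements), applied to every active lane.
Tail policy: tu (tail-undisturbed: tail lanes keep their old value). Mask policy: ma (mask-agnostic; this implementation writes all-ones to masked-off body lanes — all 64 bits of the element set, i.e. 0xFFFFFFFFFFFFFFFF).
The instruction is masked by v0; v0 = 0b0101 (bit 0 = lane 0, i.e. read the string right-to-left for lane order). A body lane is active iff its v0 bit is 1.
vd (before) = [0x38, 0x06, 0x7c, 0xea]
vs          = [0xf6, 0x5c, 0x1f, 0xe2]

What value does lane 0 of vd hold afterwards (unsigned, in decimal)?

vd[0] = 206

VLMAX = VLEN×LMUL/SEW = 256×1/64 = 4
AVL=3 ≤ VLMAX=4, so vl = 3
lane  0: xor(0x38,0xf6) ⇒ 0xce
lane  1: mask-off/ones ⇒ 0xffffffffffffffff
lane  2: xor(0x7c,0x1f) ⇒ 0x63
lane  3: tail/keep ⇒ 0xea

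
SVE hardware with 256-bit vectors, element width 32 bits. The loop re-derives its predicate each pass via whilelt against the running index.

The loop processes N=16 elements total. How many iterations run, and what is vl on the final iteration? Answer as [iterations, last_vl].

register lanes = 256/32 = 8
N=16: ⌈16/8⌉ = 2 iters; last vl = 16 − 1×8 = 8

[iterations, last_vl] = [2, 8]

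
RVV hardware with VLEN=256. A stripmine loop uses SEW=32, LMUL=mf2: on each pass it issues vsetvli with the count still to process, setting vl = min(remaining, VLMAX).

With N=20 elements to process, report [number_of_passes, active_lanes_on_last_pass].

[iterations, last_vl] = [5, 4]

VLMAX = (256 × 1/2) / 32 = 4 lanes
N=20: ⌈20/4⌉ = 5 iters; last vl = 20 − 4×4 = 4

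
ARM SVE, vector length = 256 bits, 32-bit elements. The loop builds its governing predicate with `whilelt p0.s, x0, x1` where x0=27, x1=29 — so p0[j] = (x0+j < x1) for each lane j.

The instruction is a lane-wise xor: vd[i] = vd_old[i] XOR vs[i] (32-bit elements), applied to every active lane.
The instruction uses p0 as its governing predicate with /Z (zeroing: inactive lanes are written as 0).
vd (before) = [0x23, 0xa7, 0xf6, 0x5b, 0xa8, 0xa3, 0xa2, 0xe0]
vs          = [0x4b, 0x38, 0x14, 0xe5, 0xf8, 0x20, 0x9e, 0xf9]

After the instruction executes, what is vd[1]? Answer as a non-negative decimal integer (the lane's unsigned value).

vd[1] = 159

register lanes = 256/32 = 8
active while 27+j < 29, i.e. j ∈ [0,2) capped at 8 ⇒ 2
  i=0: xor(0x23,0x4b) → 104
  i=1: xor(0xa7,0x38) → 159
  i=2: tail/zero → 0
  i=3: tail/zero → 0
  i=4: tail/zero → 0
  i=5: tail/zero → 0
  i=6: tail/zero → 0
  i=7: tail/zero → 0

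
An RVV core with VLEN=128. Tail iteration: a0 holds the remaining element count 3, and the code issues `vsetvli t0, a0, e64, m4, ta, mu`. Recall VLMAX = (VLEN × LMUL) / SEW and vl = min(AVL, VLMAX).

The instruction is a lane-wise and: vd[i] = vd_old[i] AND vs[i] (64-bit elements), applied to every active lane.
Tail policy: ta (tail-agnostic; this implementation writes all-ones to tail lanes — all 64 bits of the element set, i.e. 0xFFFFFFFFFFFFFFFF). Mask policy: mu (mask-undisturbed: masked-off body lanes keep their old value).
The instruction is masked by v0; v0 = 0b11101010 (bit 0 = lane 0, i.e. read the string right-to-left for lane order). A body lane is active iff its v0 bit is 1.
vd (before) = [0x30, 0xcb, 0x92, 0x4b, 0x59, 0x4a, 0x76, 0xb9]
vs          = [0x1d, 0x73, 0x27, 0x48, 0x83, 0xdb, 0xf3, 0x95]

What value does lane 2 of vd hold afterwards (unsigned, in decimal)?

vd[2] = 146

lanes per group: 128·4/64 = 8
vl ← min(3, 8) = 3
  i=0: mask-off/keep → 48
  i=1: and(0xcb,0x73) → 67
  i=2: mask-off/keep → 146
  i=3: tail/ones → 18446744073709551615
  i=4: tail/ones → 18446744073709551615
  i=5: tail/ones → 18446744073709551615
  i=6: tail/ones → 18446744073709551615
  i=7: tail/ones → 18446744073709551615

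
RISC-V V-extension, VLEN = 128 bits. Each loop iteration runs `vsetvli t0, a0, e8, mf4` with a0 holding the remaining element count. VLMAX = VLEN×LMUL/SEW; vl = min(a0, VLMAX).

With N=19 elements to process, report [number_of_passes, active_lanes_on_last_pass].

[iterations, last_vl] = [5, 3]

VLMAX = (128 × 1/4) / 8 = 4 lanes
19 elements at 4/iter → 5 passes, remainder 3 on the last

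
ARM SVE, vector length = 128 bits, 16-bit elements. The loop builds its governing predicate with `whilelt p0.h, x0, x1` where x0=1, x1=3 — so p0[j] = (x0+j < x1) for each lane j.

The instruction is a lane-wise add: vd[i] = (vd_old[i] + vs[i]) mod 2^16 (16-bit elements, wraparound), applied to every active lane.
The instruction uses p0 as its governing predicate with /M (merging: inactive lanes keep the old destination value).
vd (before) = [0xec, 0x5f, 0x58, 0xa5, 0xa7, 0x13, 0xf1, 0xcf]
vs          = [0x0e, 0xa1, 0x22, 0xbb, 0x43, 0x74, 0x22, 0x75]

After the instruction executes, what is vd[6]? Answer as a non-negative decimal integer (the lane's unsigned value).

vd[6] = 241

128-bit reg / 16-bit elem → 8 lanes
active while 1+j < 3, i.e. j ∈ [0,2) capped at 8 ⇒ 2
lane  0: add(0xec,0x0e) ⇒ 0xfa
lane  1: add(0x5f,0xa1) ⇒ 0x100
lane  2: tail/keep ⇒ 0x58
lane  3: tail/keep ⇒ 0xa5
lane  4: tail/keep ⇒ 0xa7
lane  5: tail/keep ⇒ 0x13
lane  6: tail/keep ⇒ 0xf1
lane  7: tail/keep ⇒ 0xcf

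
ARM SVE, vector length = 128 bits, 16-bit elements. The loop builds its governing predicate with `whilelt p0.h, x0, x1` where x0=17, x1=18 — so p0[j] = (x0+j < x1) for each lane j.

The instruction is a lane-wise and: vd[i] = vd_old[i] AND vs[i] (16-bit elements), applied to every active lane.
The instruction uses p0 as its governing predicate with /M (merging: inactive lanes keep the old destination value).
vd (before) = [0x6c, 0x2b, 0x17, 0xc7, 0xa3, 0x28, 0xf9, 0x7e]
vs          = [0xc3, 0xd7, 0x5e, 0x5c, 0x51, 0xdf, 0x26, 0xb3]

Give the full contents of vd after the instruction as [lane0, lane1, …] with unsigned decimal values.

register lanes = 128/16 = 8
whilelt: lane j active iff 17+j < 18 → j < 1 → 1 active
lane  0: and(0x6c,0xc3) ⇒ 0x40
lane  1: tail/keep ⇒ 0x2b
lane  2: tail/keep ⇒ 0x17
lane  3: tail/keep ⇒ 0xc7
lane  4: tail/keep ⇒ 0xa3
lane  5: tail/keep ⇒ 0x28
lane  6: tail/keep ⇒ 0xf9
lane  7: tail/keep ⇒ 0x7e

vd = [64, 43, 23, 199, 163, 40, 249, 126]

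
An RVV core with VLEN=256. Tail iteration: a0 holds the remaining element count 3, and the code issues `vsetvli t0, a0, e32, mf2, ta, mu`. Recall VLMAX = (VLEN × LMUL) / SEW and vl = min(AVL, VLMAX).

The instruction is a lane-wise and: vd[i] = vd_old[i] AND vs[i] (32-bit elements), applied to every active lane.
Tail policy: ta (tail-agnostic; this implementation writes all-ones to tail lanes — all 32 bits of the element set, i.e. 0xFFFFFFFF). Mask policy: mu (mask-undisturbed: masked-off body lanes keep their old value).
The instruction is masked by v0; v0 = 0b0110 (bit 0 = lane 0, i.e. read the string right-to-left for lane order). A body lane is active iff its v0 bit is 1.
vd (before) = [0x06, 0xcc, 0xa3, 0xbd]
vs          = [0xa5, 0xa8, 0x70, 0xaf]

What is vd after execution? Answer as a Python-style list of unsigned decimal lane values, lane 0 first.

VLMAX = (256 × 1/2) / 32 = 4 lanes
vl ← min(3, 4) = 3
[0] mask-off/keep = 0x06
[1] and(0xcc,0xa8) = 0x88
[2] and(0xa3,0x70) = 0x20
[3] tail/ones = 0xffffffff

vd = [6, 136, 32, 4294967295]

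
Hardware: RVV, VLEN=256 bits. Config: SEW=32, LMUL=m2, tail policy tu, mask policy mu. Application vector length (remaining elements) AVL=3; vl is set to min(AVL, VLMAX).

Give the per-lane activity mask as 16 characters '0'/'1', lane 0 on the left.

predicate = 1110000000000000

VLMAX = (256 × 2) / 32 = 16 lanes
AVL=3 ≤ VLMAX=16, so vl = 3
bits (lane 0 leftmost): 1110000000000000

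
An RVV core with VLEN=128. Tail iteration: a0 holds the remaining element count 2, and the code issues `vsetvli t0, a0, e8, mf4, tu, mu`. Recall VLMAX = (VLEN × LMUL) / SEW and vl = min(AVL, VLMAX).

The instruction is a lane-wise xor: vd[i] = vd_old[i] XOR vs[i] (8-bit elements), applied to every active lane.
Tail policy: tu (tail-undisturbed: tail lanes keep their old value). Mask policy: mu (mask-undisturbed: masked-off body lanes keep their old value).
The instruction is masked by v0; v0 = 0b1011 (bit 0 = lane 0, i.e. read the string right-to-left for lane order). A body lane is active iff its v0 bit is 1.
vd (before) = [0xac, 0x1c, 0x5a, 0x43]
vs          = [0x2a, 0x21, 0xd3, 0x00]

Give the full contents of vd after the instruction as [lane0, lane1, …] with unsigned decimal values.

lanes per group: 128·1/4/8 = 4
vl = min(AVL, VLMAX) = min(2, 4) = 2
vd[0] xor(0xac,0x2a) -> 0x86
vd[1] xor(0x1c,0x21) -> 0x3d
vd[2] tail/keep -> 0x5a
vd[3] tail/keep -> 0x43

vd = [134, 61, 90, 67]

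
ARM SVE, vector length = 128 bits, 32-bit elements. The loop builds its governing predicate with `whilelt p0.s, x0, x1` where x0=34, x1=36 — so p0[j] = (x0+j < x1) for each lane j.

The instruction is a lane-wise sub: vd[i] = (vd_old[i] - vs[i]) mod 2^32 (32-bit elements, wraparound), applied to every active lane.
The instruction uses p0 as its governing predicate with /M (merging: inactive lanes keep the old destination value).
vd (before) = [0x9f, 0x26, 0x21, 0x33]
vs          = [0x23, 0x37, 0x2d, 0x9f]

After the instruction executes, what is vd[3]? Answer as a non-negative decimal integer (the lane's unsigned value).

vd[3] = 51

128-bit reg / 32-bit elem → 4 lanes
whilelt: lane j active iff 34+j < 36 → j < 2 → 2 active
lane  0: sub(0x9f,0x23) ⇒ 0x7c
lane  1: sub(0x26,0x37) ⇒ 0xffffffef
lane  2: tail/keep ⇒ 0x21
lane  3: tail/keep ⇒ 0x33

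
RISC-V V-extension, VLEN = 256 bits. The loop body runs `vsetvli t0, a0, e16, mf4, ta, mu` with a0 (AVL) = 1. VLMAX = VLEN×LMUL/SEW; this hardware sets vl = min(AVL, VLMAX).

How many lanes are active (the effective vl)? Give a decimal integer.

VLMAX = VLEN×LMUL/SEW = 256×1/4/16 = 4
AVL=1 ≤ VLMAX=4, so vl = 1

vl = 1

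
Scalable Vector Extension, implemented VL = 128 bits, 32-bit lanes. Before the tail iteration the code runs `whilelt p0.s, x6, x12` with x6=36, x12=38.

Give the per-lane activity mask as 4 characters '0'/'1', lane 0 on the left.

predicate = 1100

lane count: 128 div 32 = 4
p0[j] = (36+j < 38); true for j=0..1 → 2 lanes set
bits (lane 0 leftmost): 1100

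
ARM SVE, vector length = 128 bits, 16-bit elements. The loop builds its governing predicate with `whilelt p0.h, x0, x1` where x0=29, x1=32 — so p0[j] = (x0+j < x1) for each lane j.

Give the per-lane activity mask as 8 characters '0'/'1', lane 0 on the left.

predicate = 11100000

lane count: 128 div 16 = 8
active while 29+j < 32, i.e. j ∈ [0,3) capped at 8 ⇒ 3
bits (lane 0 leftmost): 11100000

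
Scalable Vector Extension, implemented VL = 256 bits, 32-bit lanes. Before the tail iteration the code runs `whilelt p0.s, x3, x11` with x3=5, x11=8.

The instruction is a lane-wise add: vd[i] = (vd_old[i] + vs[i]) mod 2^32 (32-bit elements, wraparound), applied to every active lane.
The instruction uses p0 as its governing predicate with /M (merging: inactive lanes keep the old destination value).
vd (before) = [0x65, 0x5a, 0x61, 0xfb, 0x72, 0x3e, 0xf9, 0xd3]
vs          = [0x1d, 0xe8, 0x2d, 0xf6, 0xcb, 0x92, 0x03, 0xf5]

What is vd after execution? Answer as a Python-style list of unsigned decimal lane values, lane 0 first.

vd = [130, 322, 142, 251, 114, 62, 249, 211]

register lanes = 256/32 = 8
active while 5+j < 8, i.e. j ∈ [0,3) capped at 8 ⇒ 3
  i=0: add(0x65,0x1d) → 130
  i=1: add(0x5a,0xe8) → 322
  i=2: add(0x61,0x2d) → 142
  i=3: tail/keep → 251
  i=4: tail/keep → 114
  i=5: tail/keep → 62
  i=6: tail/keep → 249
  i=7: tail/keep → 211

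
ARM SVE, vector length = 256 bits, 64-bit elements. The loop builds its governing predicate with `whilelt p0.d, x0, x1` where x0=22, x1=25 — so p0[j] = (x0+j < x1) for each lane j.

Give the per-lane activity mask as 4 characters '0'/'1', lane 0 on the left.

256-bit reg / 64-bit elem → 4 lanes
p0[j] = (22+j < 25); true for j=0..2 → 3 lanes set
bits (lane 0 leftmost): 1110

predicate = 1110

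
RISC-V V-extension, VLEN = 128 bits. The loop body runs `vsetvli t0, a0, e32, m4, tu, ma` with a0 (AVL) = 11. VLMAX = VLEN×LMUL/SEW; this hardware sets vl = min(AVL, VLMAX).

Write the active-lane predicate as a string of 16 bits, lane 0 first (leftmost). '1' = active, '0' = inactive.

lanes per group: 128·4/32 = 16
vl ← min(11, 16) = 11
bits (lane 0 leftmost): 1111111111100000

predicate = 1111111111100000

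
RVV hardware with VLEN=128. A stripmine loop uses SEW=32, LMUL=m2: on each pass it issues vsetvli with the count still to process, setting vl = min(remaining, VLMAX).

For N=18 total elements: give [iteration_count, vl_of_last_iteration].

[iterations, last_vl] = [3, 2]

VLMAX = (128 × 2) / 32 = 8 lanes
18 elements at 8/iter → 3 passes, remainder 2 on the last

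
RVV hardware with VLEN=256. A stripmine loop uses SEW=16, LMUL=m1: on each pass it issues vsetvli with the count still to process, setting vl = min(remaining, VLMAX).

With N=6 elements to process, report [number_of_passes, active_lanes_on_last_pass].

VLMAX = VLEN×LMUL/SEW = 256×1/16 = 16
6 elements at 16/iter → 1 passes, remainder 6 on the last

[iterations, last_vl] = [1, 6]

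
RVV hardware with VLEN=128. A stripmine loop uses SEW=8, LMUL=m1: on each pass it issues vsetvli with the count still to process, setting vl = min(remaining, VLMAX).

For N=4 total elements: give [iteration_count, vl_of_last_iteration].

lanes per group: 128·1/8 = 16
iterations = ceil(4/16) = 1; final-pass vl = 4

[iterations, last_vl] = [1, 4]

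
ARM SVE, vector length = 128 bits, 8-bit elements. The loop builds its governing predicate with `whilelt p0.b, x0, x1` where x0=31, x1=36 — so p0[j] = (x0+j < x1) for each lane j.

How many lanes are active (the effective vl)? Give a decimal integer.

vl = 5

128-bit reg / 8-bit elem → 16 lanes
active while 31+j < 36, i.e. j ∈ [0,5) capped at 16 ⇒ 5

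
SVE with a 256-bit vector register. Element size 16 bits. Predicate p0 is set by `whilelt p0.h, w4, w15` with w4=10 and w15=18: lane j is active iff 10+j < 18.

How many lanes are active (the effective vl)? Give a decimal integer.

vl = 8

lane count: 256 div 16 = 16
p0[j] = (10+j < 18); true for j=0..7 → 8 lanes set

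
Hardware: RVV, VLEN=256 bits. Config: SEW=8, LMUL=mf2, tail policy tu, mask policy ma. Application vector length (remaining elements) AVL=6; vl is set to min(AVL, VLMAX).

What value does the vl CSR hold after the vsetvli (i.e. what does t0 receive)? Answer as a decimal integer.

vl = 6

VLMAX = VLEN×LMUL/SEW = 256×1/2/8 = 16
vl = min(AVL, VLMAX) = min(6, 16) = 6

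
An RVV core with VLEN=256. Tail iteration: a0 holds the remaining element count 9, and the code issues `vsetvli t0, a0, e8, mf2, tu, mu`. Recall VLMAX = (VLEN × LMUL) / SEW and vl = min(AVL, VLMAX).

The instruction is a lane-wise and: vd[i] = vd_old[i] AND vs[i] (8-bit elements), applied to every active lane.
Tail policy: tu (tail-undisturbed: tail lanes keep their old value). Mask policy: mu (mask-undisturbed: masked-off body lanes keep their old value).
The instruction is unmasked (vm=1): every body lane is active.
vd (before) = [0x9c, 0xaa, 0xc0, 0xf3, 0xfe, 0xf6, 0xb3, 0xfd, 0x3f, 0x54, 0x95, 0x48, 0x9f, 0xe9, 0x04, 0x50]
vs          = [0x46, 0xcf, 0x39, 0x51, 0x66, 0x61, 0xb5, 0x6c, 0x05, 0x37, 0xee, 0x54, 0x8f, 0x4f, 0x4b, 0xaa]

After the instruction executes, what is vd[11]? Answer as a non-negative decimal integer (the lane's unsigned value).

VLMAX = (256 × 1/2) / 8 = 16 lanes
AVL=9 ≤ VLMAX=16, so vl = 9
[0] and(0x9c,0x46) = 0x04
[1] and(0xaa,0xcf) = 0x8a
[2] and(0xc0,0x39) = 0x00
[3] and(0xf3,0x51) = 0x51
[4] and(0xfe,0x66) = 0x66
[5] and(0xf6,0x61) = 0x60
[6] and(0xb3,0xb5) = 0xb1
[7] and(0xfd,0x6c) = 0x6c
[8] and(0x3f,0x05) = 0x05
[9] tail/keep = 0x54
[10] tail/keep = 0x95
[11] tail/keep = 0x48
[12] tail/keep = 0x9f
[13] tail/keep = 0xe9
[14] tail/keep = 0x04
[15] tail/keep = 0x50

vd[11] = 72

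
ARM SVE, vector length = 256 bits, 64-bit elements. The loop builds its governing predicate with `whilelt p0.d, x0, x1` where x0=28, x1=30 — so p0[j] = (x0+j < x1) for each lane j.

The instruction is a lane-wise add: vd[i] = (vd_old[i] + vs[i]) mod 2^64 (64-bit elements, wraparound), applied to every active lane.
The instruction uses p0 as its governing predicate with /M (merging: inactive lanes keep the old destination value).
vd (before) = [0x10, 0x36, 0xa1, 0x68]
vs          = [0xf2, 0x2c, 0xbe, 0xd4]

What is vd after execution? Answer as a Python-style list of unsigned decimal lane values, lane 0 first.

vd = [258, 98, 161, 104]

register lanes = 256/64 = 4
active while 28+j < 30, i.e. j ∈ [0,2) capped at 4 ⇒ 2
[0] add(0x10,0xf2) = 0x102
[1] add(0x36,0x2c) = 0x62
[2] tail/keep = 0xa1
[3] tail/keep = 0x68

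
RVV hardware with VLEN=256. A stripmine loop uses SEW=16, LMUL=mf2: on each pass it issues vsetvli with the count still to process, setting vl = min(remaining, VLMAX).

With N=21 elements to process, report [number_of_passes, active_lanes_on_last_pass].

[iterations, last_vl] = [3, 5]

lanes per group: 256·1/2/16 = 8
iterations = ceil(21/8) = 3; final-pass vl = 5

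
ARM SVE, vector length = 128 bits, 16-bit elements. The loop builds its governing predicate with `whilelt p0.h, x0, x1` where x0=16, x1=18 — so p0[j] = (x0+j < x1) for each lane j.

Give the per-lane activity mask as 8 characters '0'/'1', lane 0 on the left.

lane count: 128 div 16 = 8
active while 16+j < 18, i.e. j ∈ [0,2) capped at 8 ⇒ 2
bits (lane 0 leftmost): 11000000

predicate = 11000000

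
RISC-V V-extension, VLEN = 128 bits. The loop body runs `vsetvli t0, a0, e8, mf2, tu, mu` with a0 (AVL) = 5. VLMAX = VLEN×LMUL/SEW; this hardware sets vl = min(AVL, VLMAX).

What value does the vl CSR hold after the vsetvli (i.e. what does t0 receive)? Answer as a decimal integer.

lanes per group: 128·1/2/8 = 8
AVL=5 ≤ VLMAX=8, so vl = 5

vl = 5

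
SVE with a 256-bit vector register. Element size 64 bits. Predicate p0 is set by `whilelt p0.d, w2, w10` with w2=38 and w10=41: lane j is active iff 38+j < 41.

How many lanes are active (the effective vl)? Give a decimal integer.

lane count: 256 div 64 = 4
whilelt: lane j active iff 38+j < 41 → j < 3 → 3 active

vl = 3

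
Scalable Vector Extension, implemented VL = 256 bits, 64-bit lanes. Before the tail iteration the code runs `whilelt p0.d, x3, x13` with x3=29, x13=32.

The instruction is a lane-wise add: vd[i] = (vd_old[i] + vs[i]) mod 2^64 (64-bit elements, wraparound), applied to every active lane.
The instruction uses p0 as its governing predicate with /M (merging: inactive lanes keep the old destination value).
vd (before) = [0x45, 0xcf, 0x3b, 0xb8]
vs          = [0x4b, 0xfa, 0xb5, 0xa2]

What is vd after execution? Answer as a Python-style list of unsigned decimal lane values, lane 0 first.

256-bit reg / 64-bit elem → 4 lanes
whilelt: lane j active iff 29+j < 32 → j < 3 → 3 active
  i=0: add(0x45,0x4b) → 144
  i=1: add(0xcf,0xfa) → 457
  i=2: add(0x3b,0xb5) → 240
  i=3: tail/keep → 184

vd = [144, 457, 240, 184]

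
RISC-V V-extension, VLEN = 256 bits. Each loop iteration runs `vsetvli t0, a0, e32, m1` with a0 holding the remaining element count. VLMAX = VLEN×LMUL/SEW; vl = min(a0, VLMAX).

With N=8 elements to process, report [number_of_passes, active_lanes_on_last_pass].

VLMAX = (256 × 1) / 32 = 8 lanes
N=8: ⌈8/8⌉ = 1 iters; last vl = 8 − 0×8 = 8

[iterations, last_vl] = [1, 8]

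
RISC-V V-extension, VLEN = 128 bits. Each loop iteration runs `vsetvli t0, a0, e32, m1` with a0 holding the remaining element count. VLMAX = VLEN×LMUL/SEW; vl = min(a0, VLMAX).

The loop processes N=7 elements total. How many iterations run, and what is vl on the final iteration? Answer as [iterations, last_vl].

[iterations, last_vl] = [2, 3]

VLMAX = VLEN×LMUL/SEW = 128×1/32 = 4
N=7: ⌈7/4⌉ = 2 iters; last vl = 7 − 1×4 = 3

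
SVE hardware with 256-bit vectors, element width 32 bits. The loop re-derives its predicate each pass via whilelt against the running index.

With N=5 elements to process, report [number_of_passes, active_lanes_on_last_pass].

[iterations, last_vl] = [1, 5]

256-bit reg / 32-bit elem → 8 lanes
5 elements at 8/iter → 1 passes, remainder 5 on the last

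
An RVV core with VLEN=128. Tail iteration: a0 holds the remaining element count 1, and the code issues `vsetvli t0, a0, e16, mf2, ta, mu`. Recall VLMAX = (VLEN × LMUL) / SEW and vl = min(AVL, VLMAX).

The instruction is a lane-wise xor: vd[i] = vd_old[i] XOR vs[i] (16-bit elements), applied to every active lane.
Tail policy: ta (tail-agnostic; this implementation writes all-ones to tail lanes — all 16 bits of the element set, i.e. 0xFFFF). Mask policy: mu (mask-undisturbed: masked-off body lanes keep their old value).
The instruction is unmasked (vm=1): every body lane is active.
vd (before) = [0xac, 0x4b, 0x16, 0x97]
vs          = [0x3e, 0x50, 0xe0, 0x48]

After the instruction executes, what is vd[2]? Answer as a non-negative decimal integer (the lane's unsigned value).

vd[2] = 65535

VLMAX = (128 × 1/2) / 16 = 4 lanes
vl = min(AVL, VLMAX) = min(1, 4) = 1
vd[0] xor(0xac,0x3e) -> 0x92
vd[1] tail/ones -> 0xffff
vd[2] tail/ones -> 0xffff
vd[3] tail/ones -> 0xffff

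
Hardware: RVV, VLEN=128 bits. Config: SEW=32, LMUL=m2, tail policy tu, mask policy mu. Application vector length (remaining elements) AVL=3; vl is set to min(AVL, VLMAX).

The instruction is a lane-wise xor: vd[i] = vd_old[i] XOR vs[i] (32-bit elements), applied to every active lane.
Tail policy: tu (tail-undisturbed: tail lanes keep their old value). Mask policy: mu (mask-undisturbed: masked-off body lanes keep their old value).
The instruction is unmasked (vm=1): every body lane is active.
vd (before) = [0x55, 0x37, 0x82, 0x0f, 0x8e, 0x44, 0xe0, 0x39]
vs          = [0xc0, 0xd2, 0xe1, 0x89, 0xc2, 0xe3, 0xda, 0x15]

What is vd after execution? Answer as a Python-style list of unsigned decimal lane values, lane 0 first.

vd = [149, 229, 99, 15, 142, 68, 224, 57]

VLMAX = (128 × 2) / 32 = 8 lanes
vl = min(AVL, VLMAX) = min(3, 8) = 3
vd[0] xor(0x55,0xc0) -> 0x95
vd[1] xor(0x37,0xd2) -> 0xe5
vd[2] xor(0x82,0xe1) -> 0x63
vd[3] tail/keep -> 0x0f
vd[4] tail/keep -> 0x8e
vd[5] tail/keep -> 0x44
vd[6] tail/keep -> 0xe0
vd[7] tail/keep -> 0x39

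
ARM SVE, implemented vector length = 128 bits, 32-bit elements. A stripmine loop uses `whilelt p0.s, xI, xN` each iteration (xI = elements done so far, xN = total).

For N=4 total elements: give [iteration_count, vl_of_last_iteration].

lane count: 128 div 32 = 4
N=4: ⌈4/4⌉ = 1 iters; last vl = 4 − 0×4 = 4

[iterations, last_vl] = [1, 4]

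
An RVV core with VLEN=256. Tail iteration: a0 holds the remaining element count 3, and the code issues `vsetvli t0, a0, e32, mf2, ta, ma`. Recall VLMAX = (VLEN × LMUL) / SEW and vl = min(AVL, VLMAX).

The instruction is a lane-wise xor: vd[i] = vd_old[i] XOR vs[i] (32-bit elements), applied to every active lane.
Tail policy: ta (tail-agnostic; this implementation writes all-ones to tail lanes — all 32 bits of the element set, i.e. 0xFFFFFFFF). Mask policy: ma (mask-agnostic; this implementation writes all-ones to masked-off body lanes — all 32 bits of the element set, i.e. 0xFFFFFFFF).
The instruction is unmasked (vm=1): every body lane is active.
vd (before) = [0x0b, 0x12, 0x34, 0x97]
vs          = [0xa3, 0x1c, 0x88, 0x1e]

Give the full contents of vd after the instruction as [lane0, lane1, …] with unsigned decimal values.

VLMAX = VLEN×LMUL/SEW = 256×1/2/32 = 4
vl = min(AVL, VLMAX) = min(3, 4) = 3
  i=0: xor(0x0b,0xa3) → 168
  i=1: xor(0x12,0x1c) → 14
  i=2: xor(0x34,0x88) → 188
  i=3: tail/ones → 4294967295

vd = [168, 14, 188, 4294967295]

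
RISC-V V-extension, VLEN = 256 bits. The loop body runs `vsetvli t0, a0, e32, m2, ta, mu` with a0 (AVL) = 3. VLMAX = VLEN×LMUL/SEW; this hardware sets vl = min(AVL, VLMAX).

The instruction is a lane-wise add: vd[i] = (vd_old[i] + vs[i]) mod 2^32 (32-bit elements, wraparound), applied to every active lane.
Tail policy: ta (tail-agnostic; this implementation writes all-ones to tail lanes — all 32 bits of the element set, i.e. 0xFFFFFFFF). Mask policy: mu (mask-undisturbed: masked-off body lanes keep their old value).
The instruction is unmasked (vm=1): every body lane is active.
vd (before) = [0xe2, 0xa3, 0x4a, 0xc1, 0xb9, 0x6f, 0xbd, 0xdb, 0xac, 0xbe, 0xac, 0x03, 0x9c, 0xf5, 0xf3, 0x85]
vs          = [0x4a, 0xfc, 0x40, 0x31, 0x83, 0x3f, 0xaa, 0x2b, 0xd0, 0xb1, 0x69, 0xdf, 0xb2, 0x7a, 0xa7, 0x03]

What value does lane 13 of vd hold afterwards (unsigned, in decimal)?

VLMAX = VLEN×LMUL/SEW = 256×2/32 = 16
vl = min(AVL, VLMAX) = min(3, 16) = 3
[0] add(0xe2,0x4a) = 0x12c
[1] add(0xa3,0xfc) = 0x19f
[2] add(0x4a,0x40) = 0x8a
[3] tail/ones = 0xffffffff
[4] tail/ones = 0xffffffff
[5] tail/ones = 0xffffffff
[6] tail/ones = 0xffffffff
[7] tail/ones = 0xffffffff
[8] tail/ones = 0xffffffff
[9] tail/ones = 0xffffffff
[10] tail/ones = 0xffffffff
[11] tail/ones = 0xffffffff
[12] tail/ones = 0xffffffff
[13] tail/ones = 0xffffffff
[14] tail/ones = 0xffffffff
[15] tail/ones = 0xffffffff

vd[13] = 4294967295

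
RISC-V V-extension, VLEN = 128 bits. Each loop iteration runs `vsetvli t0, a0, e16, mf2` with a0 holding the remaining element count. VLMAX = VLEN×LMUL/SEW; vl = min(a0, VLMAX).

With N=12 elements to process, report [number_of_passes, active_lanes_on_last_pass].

VLMAX = VLEN×LMUL/SEW = 128×1/2/16 = 4
iterations = ceil(12/4) = 3; final-pass vl = 4

[iterations, last_vl] = [3, 4]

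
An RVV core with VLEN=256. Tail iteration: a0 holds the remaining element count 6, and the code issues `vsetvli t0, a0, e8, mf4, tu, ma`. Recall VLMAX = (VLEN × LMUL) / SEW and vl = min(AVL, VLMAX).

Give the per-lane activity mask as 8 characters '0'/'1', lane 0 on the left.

VLMAX = VLEN×LMUL/SEW = 256×1/4/8 = 8
AVL=6 ≤ VLMAX=8, so vl = 6
bits (lane 0 leftmost): 11111100

predicate = 11111100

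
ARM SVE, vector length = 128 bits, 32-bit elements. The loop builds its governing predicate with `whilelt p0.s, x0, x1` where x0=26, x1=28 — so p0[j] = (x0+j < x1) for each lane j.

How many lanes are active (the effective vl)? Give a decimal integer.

lane count: 128 div 32 = 4
whilelt: lane j active iff 26+j < 28 → j < 2 → 2 active

vl = 2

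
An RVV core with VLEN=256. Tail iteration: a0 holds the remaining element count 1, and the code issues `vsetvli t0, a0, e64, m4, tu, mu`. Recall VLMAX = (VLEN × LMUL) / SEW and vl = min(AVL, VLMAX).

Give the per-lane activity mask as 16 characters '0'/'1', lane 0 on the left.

predicate = 1000000000000000

lanes per group: 256·4/64 = 16
vl ← min(1, 16) = 1
bits (lane 0 leftmost): 1000000000000000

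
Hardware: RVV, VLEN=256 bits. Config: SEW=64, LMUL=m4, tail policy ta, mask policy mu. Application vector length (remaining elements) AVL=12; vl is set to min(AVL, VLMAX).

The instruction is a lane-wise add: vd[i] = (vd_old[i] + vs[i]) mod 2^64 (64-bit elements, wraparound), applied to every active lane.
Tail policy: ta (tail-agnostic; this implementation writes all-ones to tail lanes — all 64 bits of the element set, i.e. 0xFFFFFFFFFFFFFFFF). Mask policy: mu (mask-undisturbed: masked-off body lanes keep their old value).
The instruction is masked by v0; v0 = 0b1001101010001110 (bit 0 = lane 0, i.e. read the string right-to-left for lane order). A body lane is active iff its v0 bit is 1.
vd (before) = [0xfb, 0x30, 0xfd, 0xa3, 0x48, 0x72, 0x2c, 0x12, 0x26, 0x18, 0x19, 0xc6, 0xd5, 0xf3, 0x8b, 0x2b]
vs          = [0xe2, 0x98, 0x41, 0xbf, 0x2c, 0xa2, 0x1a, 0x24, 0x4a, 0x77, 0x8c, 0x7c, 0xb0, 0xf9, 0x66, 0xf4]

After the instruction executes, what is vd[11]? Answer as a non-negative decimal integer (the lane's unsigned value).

VLMAX = VLEN×LMUL/SEW = 256×4/64 = 16
AVL=12 ≤ VLMAX=16, so vl = 12
lane  0: mask-off/keep ⇒ 0xfb
lane  1: add(0x30,0x98) ⇒ 0xc8
lane  2: add(0xfd,0x41) ⇒ 0x13e
lane  3: add(0xa3,0xbf) ⇒ 0x162
lane  4: mask-off/keep ⇒ 0x48
lane  5: mask-off/keep ⇒ 0x72
lane  6: mask-off/keep ⇒ 0x2c
lane  7: add(0x12,0x24) ⇒ 0x36
lane  8: mask-off/keep ⇒ 0x26
lane  9: add(0x18,0x77) ⇒ 0x8f
lane 10: mask-off/keep ⇒ 0x19
lane 11: add(0xc6,0x7c) ⇒ 0x142
lane 12: tail/ones ⇒ 0xffffffffffffffff
lane 13: tail/ones ⇒ 0xffffffffffffffff
lane 14: tail/ones ⇒ 0xffffffffffffffff
lane 15: tail/ones ⇒ 0xffffffffffffffff

vd[11] = 322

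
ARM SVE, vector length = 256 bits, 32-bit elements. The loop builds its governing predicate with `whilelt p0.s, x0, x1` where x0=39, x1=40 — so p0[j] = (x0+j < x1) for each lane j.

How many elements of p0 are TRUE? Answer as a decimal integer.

256-bit reg / 32-bit elem → 8 lanes
active while 39+j < 40, i.e. j ∈ [0,1) capped at 8 ⇒ 1

vl = 1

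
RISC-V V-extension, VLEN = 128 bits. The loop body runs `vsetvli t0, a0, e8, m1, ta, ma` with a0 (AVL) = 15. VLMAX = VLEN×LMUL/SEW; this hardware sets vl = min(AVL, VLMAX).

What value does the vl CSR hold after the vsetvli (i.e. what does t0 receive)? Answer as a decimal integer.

vl = 15

lanes per group: 128·1/8 = 16
vl = min(AVL, VLMAX) = min(15, 16) = 15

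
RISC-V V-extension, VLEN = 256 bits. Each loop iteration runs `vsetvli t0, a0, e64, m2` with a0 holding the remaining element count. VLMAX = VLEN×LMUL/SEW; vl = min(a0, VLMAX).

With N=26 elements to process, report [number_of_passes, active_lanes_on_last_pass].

VLMAX = (256 × 2) / 64 = 8 lanes
26 elements at 8/iter → 4 passes, remainder 2 on the last

[iterations, last_vl] = [4, 2]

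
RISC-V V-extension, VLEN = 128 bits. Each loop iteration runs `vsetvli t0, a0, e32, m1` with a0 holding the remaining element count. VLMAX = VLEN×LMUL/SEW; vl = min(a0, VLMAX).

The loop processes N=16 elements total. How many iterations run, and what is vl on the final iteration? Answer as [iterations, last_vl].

[iterations, last_vl] = [4, 4]

VLMAX = (128 × 1) / 32 = 4 lanes
N=16: ⌈16/4⌉ = 4 iters; last vl = 16 − 3×4 = 4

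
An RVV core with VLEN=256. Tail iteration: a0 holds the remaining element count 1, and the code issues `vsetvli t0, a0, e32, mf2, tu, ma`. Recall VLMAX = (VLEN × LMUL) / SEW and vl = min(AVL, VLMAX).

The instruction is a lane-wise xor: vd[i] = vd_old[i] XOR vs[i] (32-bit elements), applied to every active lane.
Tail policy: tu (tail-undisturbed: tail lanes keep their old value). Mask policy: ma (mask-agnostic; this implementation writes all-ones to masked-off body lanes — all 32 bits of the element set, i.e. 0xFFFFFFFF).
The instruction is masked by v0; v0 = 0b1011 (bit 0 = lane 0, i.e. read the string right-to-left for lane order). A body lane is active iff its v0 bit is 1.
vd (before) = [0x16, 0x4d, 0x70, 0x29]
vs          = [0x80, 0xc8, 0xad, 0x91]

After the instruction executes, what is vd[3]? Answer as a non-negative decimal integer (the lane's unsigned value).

vd[3] = 41

VLMAX = VLEN×LMUL/SEW = 256×1/2/32 = 4
vl = min(AVL, VLMAX) = min(1, 4) = 1
[0] xor(0x16,0x80) = 0x96
[1] tail/keep = 0x4d
[2] tail/keep = 0x70
[3] tail/keep = 0x29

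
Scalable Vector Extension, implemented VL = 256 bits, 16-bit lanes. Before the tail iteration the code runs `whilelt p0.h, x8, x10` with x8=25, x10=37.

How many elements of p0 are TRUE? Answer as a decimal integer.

vl = 12

register lanes = 256/16 = 16
active while 25+j < 37, i.e. j ∈ [0,12) capped at 16 ⇒ 12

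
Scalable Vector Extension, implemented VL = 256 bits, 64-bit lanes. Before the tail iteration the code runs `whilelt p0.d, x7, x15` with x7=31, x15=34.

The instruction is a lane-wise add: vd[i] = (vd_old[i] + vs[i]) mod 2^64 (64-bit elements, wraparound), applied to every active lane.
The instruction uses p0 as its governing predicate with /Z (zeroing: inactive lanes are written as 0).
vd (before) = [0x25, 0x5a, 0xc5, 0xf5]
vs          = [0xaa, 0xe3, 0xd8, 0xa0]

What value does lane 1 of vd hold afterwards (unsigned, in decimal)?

256-bit reg / 64-bit elem → 4 lanes
whilelt: lane j active iff 31+j < 34 → j < 3 → 3 active
vd[0] add(0x25,0xaa) -> 0xcf
vd[1] add(0x5a,0xe3) -> 0x13d
vd[2] add(0xc5,0xd8) -> 0x19d
vd[3] tail/zero -> 0x00

vd[1] = 317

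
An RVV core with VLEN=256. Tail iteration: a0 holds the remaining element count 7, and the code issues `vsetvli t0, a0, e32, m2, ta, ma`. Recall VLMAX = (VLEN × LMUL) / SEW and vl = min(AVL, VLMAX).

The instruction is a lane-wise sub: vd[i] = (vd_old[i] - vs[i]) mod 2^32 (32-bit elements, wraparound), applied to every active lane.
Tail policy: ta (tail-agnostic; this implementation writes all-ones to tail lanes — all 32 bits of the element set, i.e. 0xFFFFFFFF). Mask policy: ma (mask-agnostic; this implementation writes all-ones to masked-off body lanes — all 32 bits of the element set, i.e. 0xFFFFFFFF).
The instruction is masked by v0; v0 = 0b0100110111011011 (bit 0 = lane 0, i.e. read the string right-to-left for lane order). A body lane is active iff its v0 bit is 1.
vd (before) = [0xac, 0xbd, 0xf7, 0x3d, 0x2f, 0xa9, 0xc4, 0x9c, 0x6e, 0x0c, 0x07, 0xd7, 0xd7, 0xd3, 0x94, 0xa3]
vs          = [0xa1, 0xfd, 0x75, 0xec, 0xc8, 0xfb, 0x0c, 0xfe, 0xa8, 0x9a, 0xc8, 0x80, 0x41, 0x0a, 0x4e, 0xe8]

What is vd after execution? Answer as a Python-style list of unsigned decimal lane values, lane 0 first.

vd = [11, 4294967232, 4294967295, 4294967121, 4294967143, 4294967295, 184, 4294967295, 4294967295, 4294967295, 4294967295, 4294967295, 4294967295, 4294967295, 4294967295, 4294967295]

VLMAX = VLEN×LMUL/SEW = 256×2/32 = 16
AVL=7 ≤ VLMAX=16, so vl = 7
  i=0: sub(0xac,0xa1) → 11
  i=1: sub(0xbd,0xfd) → 4294967232
  i=2: mask-off/ones → 4294967295
  i=3: sub(0x3d,0xec) → 4294967121
  i=4: sub(0x2f,0xc8) → 4294967143
  i=5: mask-off/ones → 4294967295
  i=6: sub(0xc4,0x0c) → 184
  i=7: tail/ones → 4294967295
  i=8: tail/ones → 4294967295
  i=9: tail/ones → 4294967295
  i=10: tail/ones → 4294967295
  i=11: tail/ones → 4294967295
  i=12: tail/ones → 4294967295
  i=13: tail/ones → 4294967295
  i=14: tail/ones → 4294967295
  i=15: tail/ones → 4294967295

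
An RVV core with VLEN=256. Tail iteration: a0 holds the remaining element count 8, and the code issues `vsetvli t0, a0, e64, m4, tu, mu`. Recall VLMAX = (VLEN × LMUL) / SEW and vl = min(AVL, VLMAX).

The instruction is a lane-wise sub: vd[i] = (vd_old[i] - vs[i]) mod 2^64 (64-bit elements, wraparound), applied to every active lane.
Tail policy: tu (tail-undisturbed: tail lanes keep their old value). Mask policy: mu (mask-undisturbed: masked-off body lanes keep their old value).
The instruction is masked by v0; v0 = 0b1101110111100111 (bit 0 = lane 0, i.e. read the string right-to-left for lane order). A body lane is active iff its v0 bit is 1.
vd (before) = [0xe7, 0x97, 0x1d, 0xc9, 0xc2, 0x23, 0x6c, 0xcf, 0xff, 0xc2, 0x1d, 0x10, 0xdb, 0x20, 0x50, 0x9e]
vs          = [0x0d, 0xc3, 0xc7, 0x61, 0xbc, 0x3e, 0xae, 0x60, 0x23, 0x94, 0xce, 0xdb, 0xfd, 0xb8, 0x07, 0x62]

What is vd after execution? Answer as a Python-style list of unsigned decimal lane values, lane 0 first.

VLMAX = VLEN×LMUL/SEW = 256×4/64 = 16
vl ← min(8, 16) = 8
vd[0] sub(0xe7,0x0d) -> 0xda
vd[1] sub(0x97,0xc3) -> 0xffffffffffffffd4
vd[2] sub(0x1d,0xc7) -> 0xffffffffffffff56
vd[3] mask-off/keep -> 0xc9
vd[4] mask-off/keep -> 0xc2
vd[5] sub(0x23,0x3e) -> 0xffffffffffffffe5
vd[6] sub(0x6c,0xae) -> 0xffffffffffffffbe
vd[7] sub(0xcf,0x60) -> 0x6f
vd[8] tail/keep -> 0xff
vd[9] tail/keep -> 0xc2
vd[10] tail/keep -> 0x1d
vd[11] tail/keep -> 0x10
vd[12] tail/keep -> 0xdb
vd[13] tail/keep -> 0x20
vd[14] tail/keep -> 0x50
vd[15] tail/keep -> 0x9e

vd = [218, 18446744073709551572, 18446744073709551446, 201, 194, 18446744073709551589, 18446744073709551550, 111, 255, 194, 29, 16, 219, 32, 80, 158]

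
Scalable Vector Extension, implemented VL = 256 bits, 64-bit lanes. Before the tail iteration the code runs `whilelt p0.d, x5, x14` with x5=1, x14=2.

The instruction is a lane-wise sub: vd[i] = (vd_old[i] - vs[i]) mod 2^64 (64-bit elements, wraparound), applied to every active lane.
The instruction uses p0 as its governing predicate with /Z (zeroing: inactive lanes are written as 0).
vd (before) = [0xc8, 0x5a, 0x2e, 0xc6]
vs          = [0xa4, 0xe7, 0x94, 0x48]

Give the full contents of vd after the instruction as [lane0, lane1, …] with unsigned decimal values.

register lanes = 256/64 = 4
whilelt: lane j active iff 1+j < 2 → j < 1 → 1 active
lane  0: sub(0xc8,0xa4) ⇒ 0x24
lane  1: tail/zero ⇒ 0x00
lane  2: tail/zero ⇒ 0x00
lane  3: tail/zero ⇒ 0x00

vd = [36, 0, 0, 0]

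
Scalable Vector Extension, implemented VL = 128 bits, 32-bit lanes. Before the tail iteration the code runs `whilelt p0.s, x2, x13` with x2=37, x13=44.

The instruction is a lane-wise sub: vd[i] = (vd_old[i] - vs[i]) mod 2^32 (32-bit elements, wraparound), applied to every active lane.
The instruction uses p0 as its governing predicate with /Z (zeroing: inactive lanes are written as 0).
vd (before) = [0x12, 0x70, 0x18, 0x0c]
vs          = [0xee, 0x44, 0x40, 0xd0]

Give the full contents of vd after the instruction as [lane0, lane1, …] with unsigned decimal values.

register lanes = 128/32 = 4
active while 37+j < 44, i.e. j ∈ [0,7) capped at 4 ⇒ 4
lane  0: sub(0x12,0xee) ⇒ 0xffffff24
lane  1: sub(0x70,0x44) ⇒ 0x2c
lane  2: sub(0x18,0x40) ⇒ 0xffffffd8
lane  3: sub(0x0c,0xd0) ⇒ 0xffffff3c

vd = [4294967076, 44, 4294967256, 4294967100]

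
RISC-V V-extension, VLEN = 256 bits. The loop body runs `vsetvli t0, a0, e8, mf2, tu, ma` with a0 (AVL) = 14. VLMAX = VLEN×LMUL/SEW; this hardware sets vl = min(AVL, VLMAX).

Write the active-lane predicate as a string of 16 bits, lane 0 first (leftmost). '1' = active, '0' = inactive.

VLMAX = (256 × 1/2) / 8 = 16 lanes
AVL=14 ≤ VLMAX=16, so vl = 14
bits (lane 0 leftmost): 1111111111111100

predicate = 1111111111111100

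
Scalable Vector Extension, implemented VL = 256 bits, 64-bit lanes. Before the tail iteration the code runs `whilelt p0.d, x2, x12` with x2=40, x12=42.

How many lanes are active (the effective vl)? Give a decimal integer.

lane count: 256 div 64 = 4
p0[j] = (40+j < 42); true for j=0..1 → 2 lanes set

vl = 2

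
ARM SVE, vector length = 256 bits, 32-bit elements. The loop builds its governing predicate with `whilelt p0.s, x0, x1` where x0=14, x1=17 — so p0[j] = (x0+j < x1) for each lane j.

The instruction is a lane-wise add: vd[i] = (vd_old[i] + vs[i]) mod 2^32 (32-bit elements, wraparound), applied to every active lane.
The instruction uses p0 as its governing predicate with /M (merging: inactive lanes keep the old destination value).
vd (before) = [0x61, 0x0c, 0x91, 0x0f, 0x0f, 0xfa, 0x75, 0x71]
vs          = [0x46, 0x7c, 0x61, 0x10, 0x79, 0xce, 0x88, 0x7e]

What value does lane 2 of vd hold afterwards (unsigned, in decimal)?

lane count: 256 div 32 = 8
active while 14+j < 17, i.e. j ∈ [0,3) capped at 8 ⇒ 3
[0] add(0x61,0x46) = 0xa7
[1] add(0x0c,0x7c) = 0x88
[2] add(0x91,0x61) = 0xf2
[3] tail/keep = 0x0f
[4] tail/keep = 0x0f
[5] tail/keep = 0xfa
[6] tail/keep = 0x75
[7] tail/keep = 0x71

vd[2] = 242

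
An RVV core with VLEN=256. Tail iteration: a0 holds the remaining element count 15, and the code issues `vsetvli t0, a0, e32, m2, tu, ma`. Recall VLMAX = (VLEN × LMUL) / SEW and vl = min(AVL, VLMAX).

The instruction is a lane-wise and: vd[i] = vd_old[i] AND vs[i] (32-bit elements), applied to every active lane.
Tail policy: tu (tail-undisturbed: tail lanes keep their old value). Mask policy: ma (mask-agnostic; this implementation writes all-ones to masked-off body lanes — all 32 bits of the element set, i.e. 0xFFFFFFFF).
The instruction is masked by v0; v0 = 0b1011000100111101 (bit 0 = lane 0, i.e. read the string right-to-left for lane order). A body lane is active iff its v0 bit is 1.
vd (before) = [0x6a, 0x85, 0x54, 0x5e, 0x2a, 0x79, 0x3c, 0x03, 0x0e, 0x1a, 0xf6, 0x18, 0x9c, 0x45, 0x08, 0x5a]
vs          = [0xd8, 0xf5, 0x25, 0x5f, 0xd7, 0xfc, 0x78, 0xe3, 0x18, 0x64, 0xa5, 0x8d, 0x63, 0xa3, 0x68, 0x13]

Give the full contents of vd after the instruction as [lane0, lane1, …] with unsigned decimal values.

vd = [72, 4294967295, 4, 94, 2, 120, 4294967295, 4294967295, 8, 4294967295, 4294967295, 4294967295, 0, 1, 4294967295, 90]

lanes per group: 256·2/32 = 16
vl ← min(15, 16) = 15
  i=0: and(0x6a,0xd8) → 72
  i=1: mask-off/ones → 4294967295
  i=2: and(0x54,0x25) → 4
  i=3: and(0x5e,0x5f) → 94
  i=4: and(0x2a,0xd7) → 2
  i=5: and(0x79,0xfc) → 120
  i=6: mask-off/ones → 4294967295
  i=7: mask-off/ones → 4294967295
  i=8: and(0x0e,0x18) → 8
  i=9: mask-off/ones → 4294967295
  i=10: mask-off/ones → 4294967295
  i=11: mask-off/ones → 4294967295
  i=12: and(0x9c,0x63) → 0
  i=13: and(0x45,0xa3) → 1
  i=14: mask-off/ones → 4294967295
  i=15: tail/keep → 90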